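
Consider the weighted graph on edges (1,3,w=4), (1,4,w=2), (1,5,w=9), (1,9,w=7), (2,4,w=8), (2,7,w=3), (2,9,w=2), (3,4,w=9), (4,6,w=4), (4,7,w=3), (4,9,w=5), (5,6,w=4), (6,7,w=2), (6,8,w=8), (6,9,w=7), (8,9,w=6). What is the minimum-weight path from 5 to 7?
6 (path: 5 -> 6 -> 7; weights 4 + 2 = 6)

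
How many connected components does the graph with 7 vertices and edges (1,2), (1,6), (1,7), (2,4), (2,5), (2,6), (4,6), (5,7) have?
2 (components: {1, 2, 4, 5, 6, 7}, {3})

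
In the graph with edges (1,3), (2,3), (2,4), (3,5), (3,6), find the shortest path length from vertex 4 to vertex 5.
3 (path: 4 -> 2 -> 3 -> 5, 3 edges)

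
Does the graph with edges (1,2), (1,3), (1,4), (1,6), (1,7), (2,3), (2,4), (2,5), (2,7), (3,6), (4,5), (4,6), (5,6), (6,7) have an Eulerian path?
No (6 vertices have odd degree: {1, 2, 3, 5, 6, 7}; Eulerian path requires 0 or 2)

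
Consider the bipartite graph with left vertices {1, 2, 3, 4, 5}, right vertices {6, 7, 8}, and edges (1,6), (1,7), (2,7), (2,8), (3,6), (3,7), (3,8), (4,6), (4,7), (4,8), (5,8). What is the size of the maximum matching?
3 (matching: (1,7), (2,8), (3,6); upper bound min(|L|,|R|) = min(5,3) = 3)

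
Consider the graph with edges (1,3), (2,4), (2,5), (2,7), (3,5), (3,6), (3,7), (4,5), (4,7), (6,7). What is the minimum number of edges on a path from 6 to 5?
2 (path: 6 -> 3 -> 5, 2 edges)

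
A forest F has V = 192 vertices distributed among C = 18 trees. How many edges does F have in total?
174 (Each of the 18 component trees on V_i vertices has V_i - 1 edges; summing gives V - C = 192 - 18 = 174)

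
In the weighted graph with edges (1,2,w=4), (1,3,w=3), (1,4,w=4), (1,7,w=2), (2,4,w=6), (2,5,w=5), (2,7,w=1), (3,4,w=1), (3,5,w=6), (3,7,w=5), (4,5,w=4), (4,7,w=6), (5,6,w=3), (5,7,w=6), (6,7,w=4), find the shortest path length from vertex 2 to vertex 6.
5 (path: 2 -> 7 -> 6; weights 1 + 4 = 5)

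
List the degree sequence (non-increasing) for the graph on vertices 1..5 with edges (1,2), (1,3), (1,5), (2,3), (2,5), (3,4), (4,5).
[3, 3, 3, 3, 2] (degrees: deg(1)=3, deg(2)=3, deg(3)=3, deg(4)=2, deg(5)=3)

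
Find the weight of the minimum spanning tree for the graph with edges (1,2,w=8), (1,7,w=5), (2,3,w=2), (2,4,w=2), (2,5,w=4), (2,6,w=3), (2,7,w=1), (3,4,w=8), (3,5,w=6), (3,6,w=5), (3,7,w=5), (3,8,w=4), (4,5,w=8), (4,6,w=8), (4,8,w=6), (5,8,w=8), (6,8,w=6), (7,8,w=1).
18 (MST edges: (1,7,w=5), (2,3,w=2), (2,4,w=2), (2,5,w=4), (2,6,w=3), (2,7,w=1), (7,8,w=1); sum of weights 5 + 2 + 2 + 4 + 3 + 1 + 1 = 18)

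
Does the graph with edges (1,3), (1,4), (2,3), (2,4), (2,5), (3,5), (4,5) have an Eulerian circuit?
No (4 vertices have odd degree: {2, 3, 4, 5}; Eulerian circuit requires 0)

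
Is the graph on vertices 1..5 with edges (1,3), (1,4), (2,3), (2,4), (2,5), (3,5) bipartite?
No (odd cycle of length 5: 2 -> 4 -> 1 -> 3 -> 5 -> 2)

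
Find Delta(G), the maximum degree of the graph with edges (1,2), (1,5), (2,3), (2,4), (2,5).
4 (attained at vertex 2)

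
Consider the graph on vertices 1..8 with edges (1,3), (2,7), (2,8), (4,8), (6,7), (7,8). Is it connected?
No, it has 3 components: {1, 3}, {2, 4, 6, 7, 8}, {5}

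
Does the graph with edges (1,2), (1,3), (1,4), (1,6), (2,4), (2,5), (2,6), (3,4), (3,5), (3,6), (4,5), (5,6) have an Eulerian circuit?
Yes (the graph is connected and all 6 vertices have even degree)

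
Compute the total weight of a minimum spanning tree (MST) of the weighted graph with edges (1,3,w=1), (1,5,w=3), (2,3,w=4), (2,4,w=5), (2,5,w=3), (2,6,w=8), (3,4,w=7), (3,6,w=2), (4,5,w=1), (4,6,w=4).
10 (MST edges: (1,3,w=1), (1,5,w=3), (2,5,w=3), (3,6,w=2), (4,5,w=1); sum of weights 1 + 3 + 3 + 2 + 1 = 10)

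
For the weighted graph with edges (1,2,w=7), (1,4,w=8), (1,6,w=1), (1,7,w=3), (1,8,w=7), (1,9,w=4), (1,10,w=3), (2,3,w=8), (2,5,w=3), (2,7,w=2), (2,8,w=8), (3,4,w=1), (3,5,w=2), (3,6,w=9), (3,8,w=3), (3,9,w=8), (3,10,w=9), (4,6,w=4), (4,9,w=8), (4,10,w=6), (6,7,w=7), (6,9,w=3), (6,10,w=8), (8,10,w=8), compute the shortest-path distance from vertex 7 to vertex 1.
3 (path: 7 -> 1; weights 3 = 3)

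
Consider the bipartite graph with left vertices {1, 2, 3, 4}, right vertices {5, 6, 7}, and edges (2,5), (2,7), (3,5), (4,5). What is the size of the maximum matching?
2 (matching: (2,7), (3,5); upper bound min(|L|,|R|) = min(4,3) = 3)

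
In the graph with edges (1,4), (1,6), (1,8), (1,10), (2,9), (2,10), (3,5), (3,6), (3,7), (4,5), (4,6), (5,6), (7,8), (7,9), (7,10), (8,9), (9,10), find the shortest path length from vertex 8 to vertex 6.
2 (path: 8 -> 1 -> 6, 2 edges)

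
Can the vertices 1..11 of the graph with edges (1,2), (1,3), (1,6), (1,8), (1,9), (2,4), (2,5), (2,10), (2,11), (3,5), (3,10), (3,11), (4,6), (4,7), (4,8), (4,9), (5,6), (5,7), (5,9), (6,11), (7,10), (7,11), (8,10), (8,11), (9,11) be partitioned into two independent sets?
Yes. Partition: {1, 4, 5, 10, 11}, {2, 3, 6, 7, 8, 9}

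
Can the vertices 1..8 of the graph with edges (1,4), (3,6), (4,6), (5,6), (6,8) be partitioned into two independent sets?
Yes. Partition: {1, 2, 6, 7}, {3, 4, 5, 8}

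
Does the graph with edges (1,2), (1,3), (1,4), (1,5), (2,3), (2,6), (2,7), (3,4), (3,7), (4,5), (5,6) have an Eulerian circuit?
No (2 vertices have odd degree: {4, 5}; Eulerian circuit requires 0)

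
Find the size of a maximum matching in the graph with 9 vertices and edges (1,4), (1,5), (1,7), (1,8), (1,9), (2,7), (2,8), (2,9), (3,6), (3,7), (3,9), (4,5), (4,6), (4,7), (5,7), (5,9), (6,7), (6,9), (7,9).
4 (matching: (2,8), (3,6), (4,7), (5,9); upper bound floor(n/2) = floor(9/2) = 4)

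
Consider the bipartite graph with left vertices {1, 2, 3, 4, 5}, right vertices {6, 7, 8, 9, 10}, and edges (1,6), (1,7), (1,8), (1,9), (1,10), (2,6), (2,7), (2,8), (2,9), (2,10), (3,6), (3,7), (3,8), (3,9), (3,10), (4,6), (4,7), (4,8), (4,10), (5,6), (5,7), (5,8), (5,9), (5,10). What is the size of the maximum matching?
5 (matching: (1,10), (2,9), (3,8), (4,7), (5,6); upper bound min(|L|,|R|) = min(5,5) = 5)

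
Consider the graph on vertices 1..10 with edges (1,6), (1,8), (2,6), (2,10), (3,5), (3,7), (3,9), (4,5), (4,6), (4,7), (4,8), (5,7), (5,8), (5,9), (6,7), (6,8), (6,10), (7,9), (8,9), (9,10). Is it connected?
Yes (BFS from 1 visits [1, 6, 8, 2, 4, 7, 10, 5, 9, 3] — all 10 vertices reached)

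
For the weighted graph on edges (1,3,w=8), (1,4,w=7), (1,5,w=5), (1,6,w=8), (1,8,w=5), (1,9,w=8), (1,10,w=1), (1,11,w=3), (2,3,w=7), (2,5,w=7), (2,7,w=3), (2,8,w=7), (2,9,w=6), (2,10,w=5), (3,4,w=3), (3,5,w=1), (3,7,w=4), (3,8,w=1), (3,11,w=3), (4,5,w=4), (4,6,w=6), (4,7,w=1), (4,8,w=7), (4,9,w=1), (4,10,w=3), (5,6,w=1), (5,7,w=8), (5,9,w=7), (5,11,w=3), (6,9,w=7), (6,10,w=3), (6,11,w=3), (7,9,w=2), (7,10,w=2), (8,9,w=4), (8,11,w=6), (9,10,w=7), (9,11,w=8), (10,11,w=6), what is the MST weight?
17 (MST edges: (1,10,w=1), (1,11,w=3), (2,7,w=3), (3,4,w=3), (3,5,w=1), (3,8,w=1), (4,7,w=1), (4,9,w=1), (5,6,w=1), (7,10,w=2); sum of weights 1 + 3 + 3 + 3 + 1 + 1 + 1 + 1 + 1 + 2 = 17)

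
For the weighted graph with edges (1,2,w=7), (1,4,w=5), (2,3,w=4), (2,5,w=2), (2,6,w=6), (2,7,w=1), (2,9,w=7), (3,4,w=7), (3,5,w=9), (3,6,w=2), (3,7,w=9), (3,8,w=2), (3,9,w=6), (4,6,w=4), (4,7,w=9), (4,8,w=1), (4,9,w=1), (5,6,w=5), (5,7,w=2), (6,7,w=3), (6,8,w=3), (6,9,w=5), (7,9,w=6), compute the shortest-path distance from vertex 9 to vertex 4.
1 (path: 9 -> 4; weights 1 = 1)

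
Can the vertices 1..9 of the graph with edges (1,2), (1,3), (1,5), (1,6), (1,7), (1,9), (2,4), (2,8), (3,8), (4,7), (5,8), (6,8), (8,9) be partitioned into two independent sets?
Yes. Partition: {1, 4, 8}, {2, 3, 5, 6, 7, 9}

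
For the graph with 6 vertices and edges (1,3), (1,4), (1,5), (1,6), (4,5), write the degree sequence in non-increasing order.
[4, 2, 2, 1, 1, 0] (degrees: deg(1)=4, deg(2)=0, deg(3)=1, deg(4)=2, deg(5)=2, deg(6)=1)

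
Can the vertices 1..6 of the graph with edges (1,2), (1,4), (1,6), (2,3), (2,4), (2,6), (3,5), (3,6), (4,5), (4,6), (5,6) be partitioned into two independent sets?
No (odd cycle of length 3: 4 -> 1 -> 2 -> 4)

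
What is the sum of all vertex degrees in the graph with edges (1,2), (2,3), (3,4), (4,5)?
8 (handshake: sum of degrees = 2|E| = 2 x 4 = 8)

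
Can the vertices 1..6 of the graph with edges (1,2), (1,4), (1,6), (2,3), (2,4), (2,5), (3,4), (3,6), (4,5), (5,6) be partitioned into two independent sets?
No (odd cycle of length 3: 2 -> 1 -> 4 -> 2)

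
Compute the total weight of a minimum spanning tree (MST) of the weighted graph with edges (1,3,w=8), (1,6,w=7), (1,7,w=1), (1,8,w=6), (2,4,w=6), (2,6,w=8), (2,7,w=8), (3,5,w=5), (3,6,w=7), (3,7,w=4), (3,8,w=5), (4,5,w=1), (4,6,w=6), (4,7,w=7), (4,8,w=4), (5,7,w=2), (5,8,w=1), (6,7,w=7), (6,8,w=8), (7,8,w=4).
21 (MST edges: (1,7,w=1), (2,4,w=6), (3,7,w=4), (4,5,w=1), (4,6,w=6), (5,7,w=2), (5,8,w=1); sum of weights 1 + 6 + 4 + 1 + 6 + 2 + 1 = 21)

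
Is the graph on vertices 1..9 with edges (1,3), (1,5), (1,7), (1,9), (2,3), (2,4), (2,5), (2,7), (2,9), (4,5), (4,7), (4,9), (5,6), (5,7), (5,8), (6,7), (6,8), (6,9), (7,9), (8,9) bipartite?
No (odd cycle of length 3: 9 -> 1 -> 7 -> 9)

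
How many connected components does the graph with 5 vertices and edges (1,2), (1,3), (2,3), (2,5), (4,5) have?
1 (components: {1, 2, 3, 4, 5})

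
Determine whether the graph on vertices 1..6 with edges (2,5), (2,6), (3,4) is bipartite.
Yes. Partition: {1, 2, 3}, {4, 5, 6}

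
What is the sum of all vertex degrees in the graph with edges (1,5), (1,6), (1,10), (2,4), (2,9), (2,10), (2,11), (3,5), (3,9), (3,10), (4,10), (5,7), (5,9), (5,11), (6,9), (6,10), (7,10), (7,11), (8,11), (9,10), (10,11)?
42 (handshake: sum of degrees = 2|E| = 2 x 21 = 42)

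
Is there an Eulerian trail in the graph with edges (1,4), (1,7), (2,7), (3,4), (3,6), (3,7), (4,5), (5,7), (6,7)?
No (4 vertices have odd degree: {2, 3, 4, 7}; Eulerian path requires 0 or 2)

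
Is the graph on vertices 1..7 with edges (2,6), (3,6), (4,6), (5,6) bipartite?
Yes. Partition: {1, 2, 3, 4, 5, 7}, {6}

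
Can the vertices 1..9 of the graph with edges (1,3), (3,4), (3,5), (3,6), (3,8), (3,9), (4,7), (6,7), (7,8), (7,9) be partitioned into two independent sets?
Yes. Partition: {1, 2, 4, 5, 6, 8, 9}, {3, 7}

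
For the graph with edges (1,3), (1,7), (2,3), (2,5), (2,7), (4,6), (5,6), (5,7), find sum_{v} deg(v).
16 (handshake: sum of degrees = 2|E| = 2 x 8 = 16)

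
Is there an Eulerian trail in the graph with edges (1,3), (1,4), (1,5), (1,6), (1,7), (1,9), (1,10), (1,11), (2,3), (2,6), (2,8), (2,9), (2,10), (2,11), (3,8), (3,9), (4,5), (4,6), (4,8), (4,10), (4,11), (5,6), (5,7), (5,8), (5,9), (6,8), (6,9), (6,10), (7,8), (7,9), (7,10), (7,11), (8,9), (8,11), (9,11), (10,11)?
Yes (the graph is connected and exactly 2 vertices have odd degree: {6, 11}; any Eulerian path must start and end at those)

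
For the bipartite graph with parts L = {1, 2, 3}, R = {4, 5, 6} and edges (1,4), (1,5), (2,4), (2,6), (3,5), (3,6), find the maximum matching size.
3 (matching: (1,5), (2,4), (3,6); upper bound min(|L|,|R|) = min(3,3) = 3)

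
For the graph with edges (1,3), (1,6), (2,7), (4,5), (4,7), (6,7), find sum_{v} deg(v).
12 (handshake: sum of degrees = 2|E| = 2 x 6 = 12)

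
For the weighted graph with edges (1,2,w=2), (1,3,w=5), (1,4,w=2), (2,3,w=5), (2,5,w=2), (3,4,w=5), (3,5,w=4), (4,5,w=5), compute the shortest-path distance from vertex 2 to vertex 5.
2 (path: 2 -> 5; weights 2 = 2)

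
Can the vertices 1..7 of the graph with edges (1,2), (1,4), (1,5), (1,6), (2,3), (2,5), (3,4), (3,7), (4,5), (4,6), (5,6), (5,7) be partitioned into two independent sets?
No (odd cycle of length 3: 2 -> 1 -> 5 -> 2)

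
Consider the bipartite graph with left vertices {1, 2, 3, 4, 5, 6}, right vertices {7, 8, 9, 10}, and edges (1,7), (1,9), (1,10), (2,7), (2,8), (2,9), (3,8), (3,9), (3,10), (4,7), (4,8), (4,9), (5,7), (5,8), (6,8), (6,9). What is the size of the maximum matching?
4 (matching: (1,10), (2,9), (3,8), (4,7); upper bound min(|L|,|R|) = min(6,4) = 4)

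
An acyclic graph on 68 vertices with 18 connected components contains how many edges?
50 (Each of the 18 component trees on V_i vertices has V_i - 1 edges; summing gives V - C = 68 - 18 = 50)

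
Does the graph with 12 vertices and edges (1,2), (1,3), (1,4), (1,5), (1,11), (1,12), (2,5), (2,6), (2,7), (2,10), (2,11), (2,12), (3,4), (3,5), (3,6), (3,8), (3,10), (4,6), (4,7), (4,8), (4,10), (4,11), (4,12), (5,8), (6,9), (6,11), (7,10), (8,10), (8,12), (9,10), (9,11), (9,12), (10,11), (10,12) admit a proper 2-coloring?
No (odd cycle of length 3: 4 -> 1 -> 11 -> 4)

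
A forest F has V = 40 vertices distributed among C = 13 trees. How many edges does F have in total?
27 (Each of the 13 component trees on V_i vertices has V_i - 1 edges; summing gives V - C = 40 - 13 = 27)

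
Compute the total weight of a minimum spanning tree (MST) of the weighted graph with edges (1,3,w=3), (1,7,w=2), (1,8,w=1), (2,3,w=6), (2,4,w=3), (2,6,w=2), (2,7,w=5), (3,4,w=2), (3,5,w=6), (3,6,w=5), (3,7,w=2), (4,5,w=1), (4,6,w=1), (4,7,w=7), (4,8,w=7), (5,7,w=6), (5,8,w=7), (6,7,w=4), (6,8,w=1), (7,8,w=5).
10 (MST edges: (1,7,w=2), (1,8,w=1), (2,6,w=2), (3,4,w=2), (4,5,w=1), (4,6,w=1), (6,8,w=1); sum of weights 2 + 1 + 2 + 2 + 1 + 1 + 1 = 10)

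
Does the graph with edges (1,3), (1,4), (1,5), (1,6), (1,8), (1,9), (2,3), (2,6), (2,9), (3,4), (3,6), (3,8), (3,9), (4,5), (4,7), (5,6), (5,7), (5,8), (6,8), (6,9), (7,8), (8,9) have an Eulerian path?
No (4 vertices have odd degree: {2, 5, 7, 9}; Eulerian path requires 0 or 2)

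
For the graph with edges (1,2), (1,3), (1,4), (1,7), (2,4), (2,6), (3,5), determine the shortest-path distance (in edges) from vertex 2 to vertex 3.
2 (path: 2 -> 1 -> 3, 2 edges)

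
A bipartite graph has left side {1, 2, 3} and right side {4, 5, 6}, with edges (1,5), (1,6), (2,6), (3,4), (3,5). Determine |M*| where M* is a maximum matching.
3 (matching: (1,5), (2,6), (3,4); upper bound min(|L|,|R|) = min(3,3) = 3)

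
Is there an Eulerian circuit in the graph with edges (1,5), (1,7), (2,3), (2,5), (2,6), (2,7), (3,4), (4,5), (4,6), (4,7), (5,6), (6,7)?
Yes (the graph is connected and all 7 vertices have even degree)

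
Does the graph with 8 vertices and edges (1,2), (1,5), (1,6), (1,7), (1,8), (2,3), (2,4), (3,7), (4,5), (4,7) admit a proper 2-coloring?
Yes. Partition: {1, 3, 4}, {2, 5, 6, 7, 8}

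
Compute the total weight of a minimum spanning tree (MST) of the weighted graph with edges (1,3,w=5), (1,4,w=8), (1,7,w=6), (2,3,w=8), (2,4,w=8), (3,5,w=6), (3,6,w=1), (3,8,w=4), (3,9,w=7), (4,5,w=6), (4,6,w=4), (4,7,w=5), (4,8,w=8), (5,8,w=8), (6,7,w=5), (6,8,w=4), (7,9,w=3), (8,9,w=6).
36 (MST edges: (1,3,w=5), (2,4,w=8), (3,5,w=6), (3,6,w=1), (3,8,w=4), (4,6,w=4), (4,7,w=5), (7,9,w=3); sum of weights 5 + 8 + 6 + 1 + 4 + 4 + 5 + 3 = 36)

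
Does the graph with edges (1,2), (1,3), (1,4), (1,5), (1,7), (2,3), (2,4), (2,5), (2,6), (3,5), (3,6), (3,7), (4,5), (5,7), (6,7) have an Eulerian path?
No (6 vertices have odd degree: {1, 2, 3, 4, 5, 6}; Eulerian path requires 0 or 2)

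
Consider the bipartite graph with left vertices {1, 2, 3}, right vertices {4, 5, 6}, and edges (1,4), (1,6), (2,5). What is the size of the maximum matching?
2 (matching: (1,6), (2,5); upper bound min(|L|,|R|) = min(3,3) = 3)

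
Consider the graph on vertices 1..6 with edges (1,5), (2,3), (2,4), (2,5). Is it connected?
No, it has 2 components: {1, 2, 3, 4, 5}, {6}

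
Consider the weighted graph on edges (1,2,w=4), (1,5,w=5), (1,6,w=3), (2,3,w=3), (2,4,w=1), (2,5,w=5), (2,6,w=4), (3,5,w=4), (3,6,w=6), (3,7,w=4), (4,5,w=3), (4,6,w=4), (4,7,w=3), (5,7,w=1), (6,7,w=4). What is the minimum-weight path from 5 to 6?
5 (path: 5 -> 7 -> 6; weights 1 + 4 = 5)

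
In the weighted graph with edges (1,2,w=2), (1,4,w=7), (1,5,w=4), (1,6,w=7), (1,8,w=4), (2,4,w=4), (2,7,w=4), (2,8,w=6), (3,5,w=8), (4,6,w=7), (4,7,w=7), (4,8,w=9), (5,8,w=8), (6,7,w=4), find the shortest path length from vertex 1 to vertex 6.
7 (path: 1 -> 6; weights 7 = 7)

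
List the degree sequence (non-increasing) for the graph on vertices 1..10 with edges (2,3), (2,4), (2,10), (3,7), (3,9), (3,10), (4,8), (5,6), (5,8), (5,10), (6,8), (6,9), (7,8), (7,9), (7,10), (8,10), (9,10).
[6, 5, 4, 4, 4, 3, 3, 3, 2, 0] (degrees: deg(1)=0, deg(2)=3, deg(3)=4, deg(4)=2, deg(5)=3, deg(6)=3, deg(7)=4, deg(8)=5, deg(9)=4, deg(10)=6)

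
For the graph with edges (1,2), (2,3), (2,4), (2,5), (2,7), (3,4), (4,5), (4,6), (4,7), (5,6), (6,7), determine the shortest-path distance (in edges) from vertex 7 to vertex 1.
2 (path: 7 -> 2 -> 1, 2 edges)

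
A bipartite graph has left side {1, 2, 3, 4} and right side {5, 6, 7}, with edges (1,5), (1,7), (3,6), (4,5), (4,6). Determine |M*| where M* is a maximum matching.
3 (matching: (1,7), (3,6), (4,5); upper bound min(|L|,|R|) = min(4,3) = 3)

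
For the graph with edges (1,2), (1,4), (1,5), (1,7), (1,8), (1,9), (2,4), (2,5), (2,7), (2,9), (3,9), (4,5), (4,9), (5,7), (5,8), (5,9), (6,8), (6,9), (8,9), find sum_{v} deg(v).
38 (handshake: sum of degrees = 2|E| = 2 x 19 = 38)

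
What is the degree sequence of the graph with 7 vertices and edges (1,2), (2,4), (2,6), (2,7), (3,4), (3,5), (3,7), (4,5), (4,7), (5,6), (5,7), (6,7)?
[5, 4, 4, 4, 3, 3, 1] (degrees: deg(1)=1, deg(2)=4, deg(3)=3, deg(4)=4, deg(5)=4, deg(6)=3, deg(7)=5)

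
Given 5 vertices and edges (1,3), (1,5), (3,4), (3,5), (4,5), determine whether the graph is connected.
No, it has 2 components: {1, 3, 4, 5}, {2}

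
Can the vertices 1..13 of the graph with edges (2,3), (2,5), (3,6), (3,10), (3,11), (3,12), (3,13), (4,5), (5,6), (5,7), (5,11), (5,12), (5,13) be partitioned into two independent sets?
Yes. Partition: {1, 2, 4, 6, 7, 8, 9, 10, 11, 12, 13}, {3, 5}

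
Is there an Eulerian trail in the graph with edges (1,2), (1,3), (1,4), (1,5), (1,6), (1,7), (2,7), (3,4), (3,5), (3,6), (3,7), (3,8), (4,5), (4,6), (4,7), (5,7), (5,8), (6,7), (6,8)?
No (4 vertices have odd degree: {4, 5, 6, 8}; Eulerian path requires 0 or 2)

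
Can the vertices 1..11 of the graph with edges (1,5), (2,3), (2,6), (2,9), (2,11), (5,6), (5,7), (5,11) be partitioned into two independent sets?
Yes. Partition: {1, 3, 4, 6, 7, 8, 9, 10, 11}, {2, 5}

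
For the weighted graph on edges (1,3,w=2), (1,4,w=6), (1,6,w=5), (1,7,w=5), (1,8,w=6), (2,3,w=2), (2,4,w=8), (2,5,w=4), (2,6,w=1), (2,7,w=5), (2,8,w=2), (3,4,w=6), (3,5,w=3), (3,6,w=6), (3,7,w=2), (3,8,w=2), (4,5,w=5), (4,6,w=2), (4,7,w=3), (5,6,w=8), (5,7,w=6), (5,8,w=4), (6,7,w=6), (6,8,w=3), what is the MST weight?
14 (MST edges: (1,3,w=2), (2,3,w=2), (2,6,w=1), (2,8,w=2), (3,5,w=3), (3,7,w=2), (4,6,w=2); sum of weights 2 + 2 + 1 + 2 + 3 + 2 + 2 = 14)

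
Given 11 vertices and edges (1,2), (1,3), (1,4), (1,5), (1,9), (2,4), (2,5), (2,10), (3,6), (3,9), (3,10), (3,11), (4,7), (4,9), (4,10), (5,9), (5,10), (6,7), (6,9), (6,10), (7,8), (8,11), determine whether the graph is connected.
Yes (BFS from 1 visits [1, 2, 3, 4, 5, 9, 10, 6, 11, 7, 8] — all 11 vertices reached)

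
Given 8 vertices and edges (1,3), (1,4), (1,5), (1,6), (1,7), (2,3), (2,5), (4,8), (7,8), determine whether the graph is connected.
Yes (BFS from 1 visits [1, 3, 4, 5, 6, 7, 2, 8] — all 8 vertices reached)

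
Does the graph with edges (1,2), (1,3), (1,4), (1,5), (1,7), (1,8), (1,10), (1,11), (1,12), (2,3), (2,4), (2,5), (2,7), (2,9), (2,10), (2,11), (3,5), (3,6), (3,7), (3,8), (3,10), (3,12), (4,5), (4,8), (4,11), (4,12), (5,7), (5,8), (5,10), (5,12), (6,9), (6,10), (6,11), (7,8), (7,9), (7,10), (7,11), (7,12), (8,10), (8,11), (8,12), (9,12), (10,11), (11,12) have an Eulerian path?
Yes (the graph is connected and exactly 2 vertices have odd degree: {1, 7}; any Eulerian path must start and end at those)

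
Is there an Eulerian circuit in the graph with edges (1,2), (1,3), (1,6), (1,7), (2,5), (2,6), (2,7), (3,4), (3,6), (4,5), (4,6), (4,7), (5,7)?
No (2 vertices have odd degree: {3, 5}; Eulerian circuit requires 0)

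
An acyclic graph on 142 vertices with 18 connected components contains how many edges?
124 (Each of the 18 component trees on V_i vertices has V_i - 1 edges; summing gives V - C = 142 - 18 = 124)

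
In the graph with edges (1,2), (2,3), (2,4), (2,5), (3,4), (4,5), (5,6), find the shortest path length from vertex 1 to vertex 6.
3 (path: 1 -> 2 -> 5 -> 6, 3 edges)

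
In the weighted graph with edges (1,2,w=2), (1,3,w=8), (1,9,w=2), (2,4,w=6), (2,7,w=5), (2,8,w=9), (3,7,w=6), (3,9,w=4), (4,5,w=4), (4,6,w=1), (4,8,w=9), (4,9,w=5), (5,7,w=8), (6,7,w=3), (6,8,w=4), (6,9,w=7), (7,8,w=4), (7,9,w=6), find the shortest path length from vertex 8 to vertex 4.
5 (path: 8 -> 6 -> 4; weights 4 + 1 = 5)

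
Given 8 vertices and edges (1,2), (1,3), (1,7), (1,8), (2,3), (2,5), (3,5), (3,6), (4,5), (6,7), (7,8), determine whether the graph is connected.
Yes (BFS from 1 visits [1, 2, 3, 7, 8, 5, 6, 4] — all 8 vertices reached)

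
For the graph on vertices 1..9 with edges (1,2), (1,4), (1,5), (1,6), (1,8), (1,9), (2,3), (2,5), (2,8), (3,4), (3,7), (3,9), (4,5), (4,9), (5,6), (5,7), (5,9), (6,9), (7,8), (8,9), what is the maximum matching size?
4 (matching: (1,6), (2,5), (3,7), (8,9); upper bound floor(n/2) = floor(9/2) = 4)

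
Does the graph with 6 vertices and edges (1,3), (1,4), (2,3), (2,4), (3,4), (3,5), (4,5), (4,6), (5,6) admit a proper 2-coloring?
No (odd cycle of length 3: 4 -> 1 -> 3 -> 4)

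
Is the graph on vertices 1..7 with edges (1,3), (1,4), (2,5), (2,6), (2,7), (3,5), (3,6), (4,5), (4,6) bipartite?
Yes. Partition: {1, 5, 6, 7}, {2, 3, 4}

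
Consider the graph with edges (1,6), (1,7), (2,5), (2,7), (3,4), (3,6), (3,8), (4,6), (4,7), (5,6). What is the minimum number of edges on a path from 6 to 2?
2 (path: 6 -> 5 -> 2, 2 edges)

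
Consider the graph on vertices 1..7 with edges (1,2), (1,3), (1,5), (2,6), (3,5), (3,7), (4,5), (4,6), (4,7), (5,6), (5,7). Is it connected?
Yes (BFS from 1 visits [1, 2, 3, 5, 6, 7, 4] — all 7 vertices reached)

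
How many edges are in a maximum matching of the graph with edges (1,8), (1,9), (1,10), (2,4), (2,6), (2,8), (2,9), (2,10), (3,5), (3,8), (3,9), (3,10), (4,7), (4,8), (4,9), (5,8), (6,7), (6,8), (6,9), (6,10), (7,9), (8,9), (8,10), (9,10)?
5 (matching: (1,8), (2,6), (3,5), (4,7), (9,10); upper bound floor(n/2) = floor(10/2) = 5)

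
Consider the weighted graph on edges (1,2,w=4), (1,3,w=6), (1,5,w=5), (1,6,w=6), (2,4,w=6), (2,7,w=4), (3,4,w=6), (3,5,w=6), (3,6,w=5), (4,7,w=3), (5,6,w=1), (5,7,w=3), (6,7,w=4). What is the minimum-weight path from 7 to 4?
3 (path: 7 -> 4; weights 3 = 3)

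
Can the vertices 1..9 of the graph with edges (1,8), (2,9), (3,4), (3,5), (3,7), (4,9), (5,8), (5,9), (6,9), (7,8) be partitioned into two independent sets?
Yes. Partition: {1, 2, 4, 5, 6, 7}, {3, 8, 9}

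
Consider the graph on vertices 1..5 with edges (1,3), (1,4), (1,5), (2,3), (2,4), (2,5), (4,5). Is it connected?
Yes (BFS from 1 visits [1, 3, 4, 5, 2] — all 5 vertices reached)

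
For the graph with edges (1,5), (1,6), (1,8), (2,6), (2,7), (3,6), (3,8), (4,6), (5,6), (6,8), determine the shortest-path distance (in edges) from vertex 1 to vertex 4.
2 (path: 1 -> 6 -> 4, 2 edges)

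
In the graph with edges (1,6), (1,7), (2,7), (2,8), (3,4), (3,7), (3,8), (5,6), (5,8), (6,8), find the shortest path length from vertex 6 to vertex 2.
2 (path: 6 -> 8 -> 2, 2 edges)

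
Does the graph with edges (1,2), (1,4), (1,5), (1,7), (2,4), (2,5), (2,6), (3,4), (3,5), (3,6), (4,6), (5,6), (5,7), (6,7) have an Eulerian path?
No (4 vertices have odd degree: {3, 5, 6, 7}; Eulerian path requires 0 or 2)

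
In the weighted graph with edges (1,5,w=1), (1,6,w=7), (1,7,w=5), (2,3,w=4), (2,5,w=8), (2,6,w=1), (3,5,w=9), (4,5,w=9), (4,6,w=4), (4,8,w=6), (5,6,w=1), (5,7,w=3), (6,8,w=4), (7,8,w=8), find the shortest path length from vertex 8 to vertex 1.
6 (path: 8 -> 6 -> 5 -> 1; weights 4 + 1 + 1 = 6)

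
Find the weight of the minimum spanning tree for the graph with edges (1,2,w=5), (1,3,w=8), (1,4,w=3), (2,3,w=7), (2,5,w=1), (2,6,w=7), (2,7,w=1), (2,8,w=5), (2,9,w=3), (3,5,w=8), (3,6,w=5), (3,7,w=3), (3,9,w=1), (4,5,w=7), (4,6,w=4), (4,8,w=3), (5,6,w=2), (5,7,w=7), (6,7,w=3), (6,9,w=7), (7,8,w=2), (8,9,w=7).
16 (MST edges: (1,4,w=3), (2,5,w=1), (2,7,w=1), (2,9,w=3), (3,9,w=1), (4,8,w=3), (5,6,w=2), (7,8,w=2); sum of weights 3 + 1 + 1 + 3 + 1 + 3 + 2 + 2 = 16)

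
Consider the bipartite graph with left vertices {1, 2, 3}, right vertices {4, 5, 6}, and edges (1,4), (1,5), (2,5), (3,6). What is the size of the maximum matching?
3 (matching: (1,4), (2,5), (3,6); upper bound min(|L|,|R|) = min(3,3) = 3)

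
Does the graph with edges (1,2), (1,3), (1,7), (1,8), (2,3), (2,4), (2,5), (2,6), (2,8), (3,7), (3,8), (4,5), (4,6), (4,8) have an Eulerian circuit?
Yes (the graph is connected and all 8 vertices have even degree)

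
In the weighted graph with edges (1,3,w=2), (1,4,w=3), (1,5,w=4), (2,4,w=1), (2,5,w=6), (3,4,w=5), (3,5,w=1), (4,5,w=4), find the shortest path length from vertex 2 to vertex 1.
4 (path: 2 -> 4 -> 1; weights 1 + 3 = 4)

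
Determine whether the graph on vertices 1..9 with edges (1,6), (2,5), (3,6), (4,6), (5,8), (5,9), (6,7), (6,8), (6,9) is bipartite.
Yes. Partition: {1, 2, 3, 4, 7, 8, 9}, {5, 6}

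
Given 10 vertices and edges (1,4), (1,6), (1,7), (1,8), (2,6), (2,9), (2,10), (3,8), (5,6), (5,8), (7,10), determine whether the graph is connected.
Yes (BFS from 1 visits [1, 4, 6, 7, 8, 2, 5, 10, 3, 9] — all 10 vertices reached)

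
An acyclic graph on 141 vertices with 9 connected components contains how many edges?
132 (Each of the 9 component trees on V_i vertices has V_i - 1 edges; summing gives V - C = 141 - 9 = 132)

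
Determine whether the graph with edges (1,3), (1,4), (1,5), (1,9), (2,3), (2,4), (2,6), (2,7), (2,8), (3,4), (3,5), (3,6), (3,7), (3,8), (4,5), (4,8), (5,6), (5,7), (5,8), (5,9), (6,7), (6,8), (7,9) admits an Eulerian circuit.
No (8 vertices have odd degree: {2, 3, 4, 5, 6, 7, 8, 9}; Eulerian circuit requires 0)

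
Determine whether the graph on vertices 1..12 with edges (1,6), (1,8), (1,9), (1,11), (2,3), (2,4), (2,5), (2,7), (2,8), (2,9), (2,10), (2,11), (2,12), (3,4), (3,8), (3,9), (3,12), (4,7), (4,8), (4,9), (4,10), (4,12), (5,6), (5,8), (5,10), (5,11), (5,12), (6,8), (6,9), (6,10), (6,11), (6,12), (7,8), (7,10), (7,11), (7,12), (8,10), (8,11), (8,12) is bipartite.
No (odd cycle of length 3: 6 -> 1 -> 8 -> 6)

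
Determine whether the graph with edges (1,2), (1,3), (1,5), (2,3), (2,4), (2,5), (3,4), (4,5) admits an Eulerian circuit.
No (4 vertices have odd degree: {1, 3, 4, 5}; Eulerian circuit requires 0)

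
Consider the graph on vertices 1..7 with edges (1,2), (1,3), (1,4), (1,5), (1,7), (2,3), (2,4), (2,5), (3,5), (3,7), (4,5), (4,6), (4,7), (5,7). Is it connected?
Yes (BFS from 1 visits [1, 2, 3, 4, 5, 7, 6] — all 7 vertices reached)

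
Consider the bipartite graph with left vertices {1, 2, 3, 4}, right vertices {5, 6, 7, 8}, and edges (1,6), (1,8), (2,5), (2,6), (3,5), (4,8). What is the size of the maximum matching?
3 (matching: (1,8), (2,6), (3,5); upper bound min(|L|,|R|) = min(4,4) = 4)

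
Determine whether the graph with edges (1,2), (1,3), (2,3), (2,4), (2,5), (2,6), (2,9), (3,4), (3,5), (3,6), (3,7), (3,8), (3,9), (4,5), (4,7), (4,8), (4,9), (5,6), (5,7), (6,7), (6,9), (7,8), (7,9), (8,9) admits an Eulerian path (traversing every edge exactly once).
Yes (the graph is connected and exactly 2 vertices have odd degree: {5, 6}; any Eulerian path must start and end at those)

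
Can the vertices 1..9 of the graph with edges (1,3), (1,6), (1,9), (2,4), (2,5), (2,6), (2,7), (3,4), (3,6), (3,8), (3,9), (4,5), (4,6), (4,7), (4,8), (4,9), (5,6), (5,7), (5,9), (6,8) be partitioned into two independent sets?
No (odd cycle of length 3: 9 -> 1 -> 3 -> 9)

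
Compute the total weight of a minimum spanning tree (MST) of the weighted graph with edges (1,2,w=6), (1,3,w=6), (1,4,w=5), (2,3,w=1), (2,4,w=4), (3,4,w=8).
10 (MST edges: (1,4,w=5), (2,3,w=1), (2,4,w=4); sum of weights 5 + 1 + 4 = 10)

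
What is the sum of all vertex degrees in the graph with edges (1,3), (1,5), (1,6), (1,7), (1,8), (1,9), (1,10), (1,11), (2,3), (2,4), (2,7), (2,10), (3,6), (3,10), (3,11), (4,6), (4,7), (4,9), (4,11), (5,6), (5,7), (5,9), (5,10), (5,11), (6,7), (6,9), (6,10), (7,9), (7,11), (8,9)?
60 (handshake: sum of degrees = 2|E| = 2 x 30 = 60)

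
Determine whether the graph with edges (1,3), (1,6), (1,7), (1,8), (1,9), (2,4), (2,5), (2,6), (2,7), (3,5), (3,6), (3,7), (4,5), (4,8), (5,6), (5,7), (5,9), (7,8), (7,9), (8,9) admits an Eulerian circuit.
No (2 vertices have odd degree: {1, 4}; Eulerian circuit requires 0)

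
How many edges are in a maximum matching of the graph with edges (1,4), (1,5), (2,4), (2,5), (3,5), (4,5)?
2 (matching: (1,4), (3,5); upper bound floor(n/2) = floor(5/2) = 2)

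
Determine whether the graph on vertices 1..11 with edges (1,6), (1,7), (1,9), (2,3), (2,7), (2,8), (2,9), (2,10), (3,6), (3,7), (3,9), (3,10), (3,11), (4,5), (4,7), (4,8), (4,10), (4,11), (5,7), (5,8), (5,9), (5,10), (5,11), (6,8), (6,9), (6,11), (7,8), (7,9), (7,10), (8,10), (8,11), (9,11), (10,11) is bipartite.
No (odd cycle of length 3: 7 -> 1 -> 9 -> 7)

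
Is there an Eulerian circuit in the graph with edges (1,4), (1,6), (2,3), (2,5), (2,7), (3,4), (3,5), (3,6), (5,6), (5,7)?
No (2 vertices have odd degree: {2, 6}; Eulerian circuit requires 0)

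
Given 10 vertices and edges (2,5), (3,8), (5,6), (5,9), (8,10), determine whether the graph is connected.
No, it has 5 components: {1}, {2, 5, 6, 9}, {3, 8, 10}, {4}, {7}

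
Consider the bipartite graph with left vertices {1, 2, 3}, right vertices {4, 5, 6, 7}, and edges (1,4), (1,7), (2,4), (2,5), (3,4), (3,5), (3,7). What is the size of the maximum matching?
3 (matching: (1,7), (2,5), (3,4); upper bound min(|L|,|R|) = min(3,4) = 3)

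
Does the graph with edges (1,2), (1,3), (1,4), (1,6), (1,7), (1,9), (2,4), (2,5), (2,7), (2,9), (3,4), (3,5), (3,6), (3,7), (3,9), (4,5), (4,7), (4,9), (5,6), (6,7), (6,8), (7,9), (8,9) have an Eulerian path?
Yes (the graph is connected and exactly 2 vertices have odd degree: {2, 6}; any Eulerian path must start and end at those)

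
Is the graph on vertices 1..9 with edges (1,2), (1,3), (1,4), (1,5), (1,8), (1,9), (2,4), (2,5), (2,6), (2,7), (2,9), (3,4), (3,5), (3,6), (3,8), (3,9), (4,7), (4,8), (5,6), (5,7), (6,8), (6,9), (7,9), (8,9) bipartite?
No (odd cycle of length 3: 3 -> 1 -> 4 -> 3)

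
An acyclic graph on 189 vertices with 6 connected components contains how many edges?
183 (Each of the 6 component trees on V_i vertices has V_i - 1 edges; summing gives V - C = 189 - 6 = 183)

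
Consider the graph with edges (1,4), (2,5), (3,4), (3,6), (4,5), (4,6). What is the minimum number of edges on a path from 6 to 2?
3 (path: 6 -> 4 -> 5 -> 2, 3 edges)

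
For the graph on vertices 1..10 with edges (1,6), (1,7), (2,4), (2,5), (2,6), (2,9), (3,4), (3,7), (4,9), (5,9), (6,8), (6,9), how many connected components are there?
2 (components: {1, 2, 3, 4, 5, 6, 7, 8, 9}, {10})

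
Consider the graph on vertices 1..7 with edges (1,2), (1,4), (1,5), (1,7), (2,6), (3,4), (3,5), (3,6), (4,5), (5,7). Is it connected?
Yes (BFS from 1 visits [1, 2, 4, 5, 7, 6, 3] — all 7 vertices reached)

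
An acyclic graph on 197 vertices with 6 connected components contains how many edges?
191 (Each of the 6 component trees on V_i vertices has V_i - 1 edges; summing gives V - C = 197 - 6 = 191)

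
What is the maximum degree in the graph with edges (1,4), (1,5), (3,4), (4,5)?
3 (attained at vertex 4)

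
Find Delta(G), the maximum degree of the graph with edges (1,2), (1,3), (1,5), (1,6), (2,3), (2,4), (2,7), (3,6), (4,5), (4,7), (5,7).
4 (attained at vertices 1, 2)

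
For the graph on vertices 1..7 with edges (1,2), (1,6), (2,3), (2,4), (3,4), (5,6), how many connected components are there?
2 (components: {1, 2, 3, 4, 5, 6}, {7})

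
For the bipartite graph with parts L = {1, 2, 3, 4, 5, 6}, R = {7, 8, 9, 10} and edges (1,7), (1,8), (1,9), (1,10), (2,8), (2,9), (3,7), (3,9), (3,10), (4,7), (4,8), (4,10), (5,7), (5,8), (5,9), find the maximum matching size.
4 (matching: (1,10), (2,9), (3,7), (4,8); upper bound min(|L|,|R|) = min(6,4) = 4)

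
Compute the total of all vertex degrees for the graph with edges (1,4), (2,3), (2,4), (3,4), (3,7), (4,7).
12 (handshake: sum of degrees = 2|E| = 2 x 6 = 12)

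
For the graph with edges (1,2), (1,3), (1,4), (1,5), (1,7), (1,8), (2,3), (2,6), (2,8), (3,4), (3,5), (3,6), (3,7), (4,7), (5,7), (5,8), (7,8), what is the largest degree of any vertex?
6 (attained at vertices 1, 3)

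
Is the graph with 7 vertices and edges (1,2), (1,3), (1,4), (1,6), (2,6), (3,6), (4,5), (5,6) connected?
No, it has 2 components: {1, 2, 3, 4, 5, 6}, {7}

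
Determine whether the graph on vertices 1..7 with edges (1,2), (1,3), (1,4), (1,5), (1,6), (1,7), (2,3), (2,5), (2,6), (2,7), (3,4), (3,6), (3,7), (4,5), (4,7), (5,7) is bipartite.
No (odd cycle of length 3: 3 -> 1 -> 7 -> 3)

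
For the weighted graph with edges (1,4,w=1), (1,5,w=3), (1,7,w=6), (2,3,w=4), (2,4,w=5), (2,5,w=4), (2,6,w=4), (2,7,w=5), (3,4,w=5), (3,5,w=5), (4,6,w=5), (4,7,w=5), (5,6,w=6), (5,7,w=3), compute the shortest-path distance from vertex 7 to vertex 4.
5 (path: 7 -> 4; weights 5 = 5)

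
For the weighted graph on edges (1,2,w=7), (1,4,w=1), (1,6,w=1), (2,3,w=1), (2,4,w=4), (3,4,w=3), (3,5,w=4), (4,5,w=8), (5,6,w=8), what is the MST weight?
10 (MST edges: (1,4,w=1), (1,6,w=1), (2,3,w=1), (3,4,w=3), (3,5,w=4); sum of weights 1 + 1 + 1 + 3 + 4 = 10)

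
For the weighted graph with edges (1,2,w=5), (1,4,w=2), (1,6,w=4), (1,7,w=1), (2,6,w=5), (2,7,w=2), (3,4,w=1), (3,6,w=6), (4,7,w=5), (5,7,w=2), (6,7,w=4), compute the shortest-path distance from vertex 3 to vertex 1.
3 (path: 3 -> 4 -> 1; weights 1 + 2 = 3)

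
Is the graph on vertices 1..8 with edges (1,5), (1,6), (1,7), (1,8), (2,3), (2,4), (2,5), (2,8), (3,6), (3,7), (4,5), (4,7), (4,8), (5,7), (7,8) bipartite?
No (odd cycle of length 3: 8 -> 1 -> 7 -> 8)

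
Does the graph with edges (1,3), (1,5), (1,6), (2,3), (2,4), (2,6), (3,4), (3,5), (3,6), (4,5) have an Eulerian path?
No (6 vertices have odd degree: {1, 2, 3, 4, 5, 6}; Eulerian path requires 0 or 2)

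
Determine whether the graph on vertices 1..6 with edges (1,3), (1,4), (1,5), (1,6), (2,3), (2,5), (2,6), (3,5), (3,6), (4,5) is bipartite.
No (odd cycle of length 3: 4 -> 1 -> 5 -> 4)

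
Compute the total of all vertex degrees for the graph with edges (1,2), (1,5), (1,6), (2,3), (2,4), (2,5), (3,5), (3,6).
16 (handshake: sum of degrees = 2|E| = 2 x 8 = 16)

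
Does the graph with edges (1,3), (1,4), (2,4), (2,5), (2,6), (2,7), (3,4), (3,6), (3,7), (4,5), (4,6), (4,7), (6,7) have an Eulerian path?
Yes — and in fact it has an Eulerian circuit (the graph is connected and all 7 vertices have even degree)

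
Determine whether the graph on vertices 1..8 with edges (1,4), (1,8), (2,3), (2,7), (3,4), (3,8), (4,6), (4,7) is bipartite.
Yes. Partition: {1, 3, 5, 6, 7}, {2, 4, 8}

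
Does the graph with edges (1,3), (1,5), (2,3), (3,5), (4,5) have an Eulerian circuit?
No (4 vertices have odd degree: {2, 3, 4, 5}; Eulerian circuit requires 0)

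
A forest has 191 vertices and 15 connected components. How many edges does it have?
176 (Each of the 15 component trees on V_i vertices has V_i - 1 edges; summing gives V - C = 191 - 15 = 176)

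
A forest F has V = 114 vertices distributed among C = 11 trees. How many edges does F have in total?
103 (Each of the 11 component trees on V_i vertices has V_i - 1 edges; summing gives V - C = 114 - 11 = 103)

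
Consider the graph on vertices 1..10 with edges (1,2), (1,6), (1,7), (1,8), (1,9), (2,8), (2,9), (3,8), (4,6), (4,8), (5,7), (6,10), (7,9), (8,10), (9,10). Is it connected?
Yes (BFS from 1 visits [1, 2, 6, 7, 8, 9, 4, 10, 5, 3] — all 10 vertices reached)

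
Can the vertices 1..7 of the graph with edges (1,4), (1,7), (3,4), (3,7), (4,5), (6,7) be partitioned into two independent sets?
Yes. Partition: {1, 2, 3, 5, 6}, {4, 7}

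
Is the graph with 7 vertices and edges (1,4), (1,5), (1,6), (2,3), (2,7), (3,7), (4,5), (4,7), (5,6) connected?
Yes (BFS from 1 visits [1, 4, 5, 6, 7, 2, 3] — all 7 vertices reached)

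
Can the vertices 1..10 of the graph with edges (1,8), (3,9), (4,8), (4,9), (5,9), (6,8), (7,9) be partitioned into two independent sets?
Yes. Partition: {1, 2, 3, 4, 5, 6, 7, 10}, {8, 9}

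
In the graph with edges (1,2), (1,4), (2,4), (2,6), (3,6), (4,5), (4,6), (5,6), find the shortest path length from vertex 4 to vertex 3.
2 (path: 4 -> 6 -> 3, 2 edges)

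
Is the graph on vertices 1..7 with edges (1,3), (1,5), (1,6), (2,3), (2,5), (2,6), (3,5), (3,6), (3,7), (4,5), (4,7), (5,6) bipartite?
No (odd cycle of length 3: 5 -> 1 -> 6 -> 5)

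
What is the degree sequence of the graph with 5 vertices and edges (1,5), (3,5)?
[2, 1, 1, 0, 0] (degrees: deg(1)=1, deg(2)=0, deg(3)=1, deg(4)=0, deg(5)=2)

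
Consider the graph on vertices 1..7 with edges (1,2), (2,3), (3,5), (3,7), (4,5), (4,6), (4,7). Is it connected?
Yes (BFS from 1 visits [1, 2, 3, 5, 7, 4, 6] — all 7 vertices reached)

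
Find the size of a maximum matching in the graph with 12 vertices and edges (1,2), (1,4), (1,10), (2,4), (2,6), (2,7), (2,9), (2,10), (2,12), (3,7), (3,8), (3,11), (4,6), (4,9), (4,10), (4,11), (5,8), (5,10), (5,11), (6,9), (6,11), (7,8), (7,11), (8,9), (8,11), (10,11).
6 (matching: (1,4), (2,12), (3,7), (5,10), (6,11), (8,9); upper bound floor(n/2) = floor(12/2) = 6)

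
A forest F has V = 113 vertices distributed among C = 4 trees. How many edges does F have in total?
109 (Each of the 4 component trees on V_i vertices has V_i - 1 edges; summing gives V - C = 113 - 4 = 109)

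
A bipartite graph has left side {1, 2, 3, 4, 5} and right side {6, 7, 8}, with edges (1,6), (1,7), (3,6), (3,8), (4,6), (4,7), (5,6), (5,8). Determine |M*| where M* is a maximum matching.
3 (matching: (1,7), (3,8), (4,6); upper bound min(|L|,|R|) = min(5,3) = 3)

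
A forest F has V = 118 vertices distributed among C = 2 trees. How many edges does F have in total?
116 (Each of the 2 component trees on V_i vertices has V_i - 1 edges; summing gives V - C = 118 - 2 = 116)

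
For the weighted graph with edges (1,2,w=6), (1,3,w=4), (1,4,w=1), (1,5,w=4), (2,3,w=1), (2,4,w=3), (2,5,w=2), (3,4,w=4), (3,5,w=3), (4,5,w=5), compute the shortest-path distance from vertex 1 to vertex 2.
4 (path: 1 -> 4 -> 2; weights 1 + 3 = 4)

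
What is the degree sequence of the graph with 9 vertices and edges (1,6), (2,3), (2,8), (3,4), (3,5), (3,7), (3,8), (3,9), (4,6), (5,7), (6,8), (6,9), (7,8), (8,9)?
[6, 5, 4, 3, 3, 2, 2, 2, 1] (degrees: deg(1)=1, deg(2)=2, deg(3)=6, deg(4)=2, deg(5)=2, deg(6)=4, deg(7)=3, deg(8)=5, deg(9)=3)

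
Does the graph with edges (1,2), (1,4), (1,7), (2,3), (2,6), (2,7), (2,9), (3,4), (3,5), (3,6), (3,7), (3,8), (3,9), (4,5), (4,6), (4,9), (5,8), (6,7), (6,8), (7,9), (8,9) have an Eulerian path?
No (8 vertices have odd degree: {1, 2, 3, 4, 5, 6, 7, 9}; Eulerian path requires 0 or 2)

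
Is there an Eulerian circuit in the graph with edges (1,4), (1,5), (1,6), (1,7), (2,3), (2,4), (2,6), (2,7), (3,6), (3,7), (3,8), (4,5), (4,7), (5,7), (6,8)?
No (2 vertices have odd degree: {5, 7}; Eulerian circuit requires 0)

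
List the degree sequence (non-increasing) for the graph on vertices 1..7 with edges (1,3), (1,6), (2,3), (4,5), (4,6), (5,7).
[2, 2, 2, 2, 2, 1, 1] (degrees: deg(1)=2, deg(2)=1, deg(3)=2, deg(4)=2, deg(5)=2, deg(6)=2, deg(7)=1)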